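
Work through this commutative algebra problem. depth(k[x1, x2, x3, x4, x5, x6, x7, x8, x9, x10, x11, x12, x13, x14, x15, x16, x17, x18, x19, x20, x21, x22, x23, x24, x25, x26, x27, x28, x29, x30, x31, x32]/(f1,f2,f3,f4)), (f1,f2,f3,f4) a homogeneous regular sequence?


depth(R)=32
depth(R/I)=32-4=28


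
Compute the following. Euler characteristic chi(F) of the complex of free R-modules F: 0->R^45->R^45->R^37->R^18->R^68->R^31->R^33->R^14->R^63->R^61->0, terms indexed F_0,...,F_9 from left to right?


chi = sum (-1)^i * rank:
(-1)^0*45=45
(-1)^1*45=-45
(-1)^2*37=37
(-1)^3*18=-18
(-1)^4*68=68
(-1)^5*31=-31
(-1)^6*33=33
(-1)^7*14=-14
(-1)^8*63=63
(-1)^9*61=-61
chi=77


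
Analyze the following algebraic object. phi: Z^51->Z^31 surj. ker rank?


rank(ker) = 51-31 = 20


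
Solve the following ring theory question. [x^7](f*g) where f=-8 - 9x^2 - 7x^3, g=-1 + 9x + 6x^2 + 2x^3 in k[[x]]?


[x^7] = sum a_i*b_j, i+j=7
Sum=0


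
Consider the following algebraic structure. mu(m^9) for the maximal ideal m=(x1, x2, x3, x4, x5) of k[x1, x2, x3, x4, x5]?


Graded Nakayama: mu(m^d) = dim_k (m^d/m^(d+1)) = #degree-9 monomials in 5 vars
C(n+d-1,d)=C(13,9)=715


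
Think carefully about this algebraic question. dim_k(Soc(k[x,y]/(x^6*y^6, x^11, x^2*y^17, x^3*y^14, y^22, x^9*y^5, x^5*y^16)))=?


Socle = ann(m) = span of standard monomials u with x*u, y*u in I (staircase corners).
Redundant generators: x^5*y^16
Minimal generators: x^11, x^9*y^5, x^6*y^6, x^3*y^14, x^2*y^17, y^22
Corners: xy^21, x^2y^16, x^5y^13, x^8y^5, x^10y^4
Socle dim=5


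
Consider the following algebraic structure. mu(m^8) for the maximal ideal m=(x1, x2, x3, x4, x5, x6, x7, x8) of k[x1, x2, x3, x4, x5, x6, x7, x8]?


Graded Nakayama: mu(m^d) = dim_k (m^d/m^(d+1)) = #degree-8 monomials in 8 vars
C(n+d-1,d)=C(15,8)=6435


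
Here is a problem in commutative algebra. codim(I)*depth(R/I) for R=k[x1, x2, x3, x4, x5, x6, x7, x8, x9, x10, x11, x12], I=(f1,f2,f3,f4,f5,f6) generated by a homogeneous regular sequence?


codim=6, depth=dim(R/I)=12-6=6
Product=6*6=36


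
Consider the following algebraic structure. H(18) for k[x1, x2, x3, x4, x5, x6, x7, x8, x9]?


C(d+n-1,n-1)=C(26,8)=1562275


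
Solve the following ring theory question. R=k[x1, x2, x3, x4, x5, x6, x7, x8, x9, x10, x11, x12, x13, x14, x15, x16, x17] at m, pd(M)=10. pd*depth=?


pd+depth=17
depth=17-10=7
pd*depth=10*7=70


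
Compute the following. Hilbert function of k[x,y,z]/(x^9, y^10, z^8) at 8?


Need i<9, j<10, k<8 with i+j+k=8.
For each i, j ranges over max(0,8-i-7)..min(9,8-i):
  i=0: j in [1,8] -> 8
  i=1: j in [0,7] -> 8
  i=2: j in [0,6] -> 7
  i=3: j in [0,5] -> 6
  i=4: j in [0,4] -> 5
  i=5: j in [0,3] -> 4
  i=6: j in [0,2] -> 3
  i=7: j in [0,1] -> 2
  i=8: j in [0,0] -> 1
H(8) = 8+8+7+6+5+4+3+2+1 = 44


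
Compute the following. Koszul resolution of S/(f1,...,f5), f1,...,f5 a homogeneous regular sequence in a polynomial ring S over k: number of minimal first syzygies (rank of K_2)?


Regular sequence => Koszul complex is the minimal free resolution.
Syz_1 minimally generated by Koszul relations f_i*e_j - f_j*e_i (i<j): mu(Syz_1) = beta_2 = C(m,2) = m(m-1)/2
m=5
5*4/2 = 10


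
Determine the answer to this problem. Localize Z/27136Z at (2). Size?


2-primary part: 27136=2^9*53
Size=2^9=512


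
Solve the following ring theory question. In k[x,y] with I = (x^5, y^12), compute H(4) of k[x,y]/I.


k[x,y], I = (x^5, y^12), d = 4
Need i < 5 and d-i < 12.
Range: 0 <= i <= 4.
H(4) = 5


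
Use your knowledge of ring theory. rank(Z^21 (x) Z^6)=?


rank(M(x)N) = rank(M)*rank(N)
21*6 = 126


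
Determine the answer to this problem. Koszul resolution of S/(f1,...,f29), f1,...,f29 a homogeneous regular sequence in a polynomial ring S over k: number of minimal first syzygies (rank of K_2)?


Regular sequence => Koszul complex is the minimal free resolution.
Syz_1 minimally generated by Koszul relations f_i*e_j - f_j*e_i (i<j): mu(Syz_1) = beta_2 = C(m,2) = m(m-1)/2
m=29
29*28/2 = 406


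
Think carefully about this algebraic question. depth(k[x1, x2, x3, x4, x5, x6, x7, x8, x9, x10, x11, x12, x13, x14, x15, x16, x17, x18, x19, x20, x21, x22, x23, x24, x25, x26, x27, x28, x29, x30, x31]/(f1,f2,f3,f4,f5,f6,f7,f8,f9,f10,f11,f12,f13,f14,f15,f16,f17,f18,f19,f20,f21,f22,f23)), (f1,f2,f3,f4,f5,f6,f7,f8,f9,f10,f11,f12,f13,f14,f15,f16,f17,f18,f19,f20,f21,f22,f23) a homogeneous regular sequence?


depth(R)=31
depth(R/I)=31-23=8


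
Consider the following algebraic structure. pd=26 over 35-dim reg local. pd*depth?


pd+depth=35
depth=35-26=9
pd*depth=26*9=234


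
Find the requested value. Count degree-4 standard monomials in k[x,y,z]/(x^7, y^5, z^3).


Need i<7, j<5, k<3 with i+j+k=4.
For each i, j ranges over max(0,4-i-2)..min(4,4-i):
  i=0: j in [2,4] -> 3
  i=1: j in [1,3] -> 3
  i=2: j in [0,2] -> 3
  i=3: j in [0,1] -> 2
  i=4: j in [0,0] -> 1
H(4) = 3+3+3+2+1 = 12


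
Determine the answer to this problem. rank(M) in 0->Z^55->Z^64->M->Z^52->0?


Alt sum=0:
(-1)^0*55 + (-1)^1*64 + (-1)^2*? + (-1)^3*52=0
rank(M)=61


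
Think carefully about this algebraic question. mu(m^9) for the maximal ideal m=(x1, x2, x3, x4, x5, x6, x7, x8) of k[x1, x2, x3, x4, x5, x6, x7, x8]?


Graded Nakayama: mu(m^d) = dim_k (m^d/m^(d+1)) = #degree-9 monomials in 8 vars
C(n+d-1,d)=C(16,9)=11440


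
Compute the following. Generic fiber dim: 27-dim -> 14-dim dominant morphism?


dim(fiber)=dim(X)-dim(Y)=27-14=13


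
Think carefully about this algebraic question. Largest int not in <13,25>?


gcd(13,25)=1 => F=ab-a-b=13*25-13-25=325-38=287


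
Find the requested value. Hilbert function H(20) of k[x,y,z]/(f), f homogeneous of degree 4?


C(22,2)-C(18,2)=231-153=78


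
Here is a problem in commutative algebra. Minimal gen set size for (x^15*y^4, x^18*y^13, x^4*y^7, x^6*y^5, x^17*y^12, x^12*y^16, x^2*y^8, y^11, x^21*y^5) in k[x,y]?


Remove redundant (divisible by others).
x^18*y^13 redundant.
x^17*y^12 redundant.
x^21*y^5 redundant.
x^12*y^16 redundant.
Min: x^15*y^4, x^6*y^5, x^4*y^7, x^2*y^8, y^11
Count=5


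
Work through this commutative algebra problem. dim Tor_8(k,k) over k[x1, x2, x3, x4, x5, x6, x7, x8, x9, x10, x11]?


Koszul: C(n,i)=C(11,8)=165


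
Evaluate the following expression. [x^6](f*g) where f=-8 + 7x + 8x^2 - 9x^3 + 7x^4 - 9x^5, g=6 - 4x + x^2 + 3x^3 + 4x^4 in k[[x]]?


[x^6] = sum a_i*b_j, i+j=6
  8*4=32
  -9*3=-27
  7*1=7
  -9*-4=36
Sum=48


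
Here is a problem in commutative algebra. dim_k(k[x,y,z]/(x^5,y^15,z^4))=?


Basis: x^iy^jz^k, i<5,j<15,k<4
5*15*4=300


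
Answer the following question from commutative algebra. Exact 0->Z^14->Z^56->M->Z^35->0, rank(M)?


Alt sum=0:
(-1)^0*14 + (-1)^1*56 + (-1)^2*? + (-1)^3*35=0
rank(M)=77


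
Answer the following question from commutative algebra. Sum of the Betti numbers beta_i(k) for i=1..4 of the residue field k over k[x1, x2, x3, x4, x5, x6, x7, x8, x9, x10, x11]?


Koszul resolution: beta_i(k)=C(n,i), n=11
C(11,1)=11, C(11,2)=55, C(11,3)=165, C(11,4)=330
Sum=561


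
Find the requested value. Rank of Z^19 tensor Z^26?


rank(M(x)N) = rank(M)*rank(N)
19*26 = 494


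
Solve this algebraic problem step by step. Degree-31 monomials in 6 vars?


C(d+n-1,n-1)=C(36,5)=376992


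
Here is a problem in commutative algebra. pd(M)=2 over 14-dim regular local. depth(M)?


pd+depth=depth(R)=14
depth=14-2=12


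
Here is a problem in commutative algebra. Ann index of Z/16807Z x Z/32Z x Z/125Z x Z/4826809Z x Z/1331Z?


Exponent = lcm of the cyclic orders; pairwise coprime => product.
7^5*2^5*5^3*13^6*11^3=16807*32*125*4826809*1331=431905128266612000


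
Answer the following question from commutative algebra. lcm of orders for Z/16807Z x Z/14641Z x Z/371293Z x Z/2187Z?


Exponent = lcm of the cyclic orders; pairwise coprime => product.
7^5*11^4*13^5*3^7=16807*14641*371293*2187=199814262898267017


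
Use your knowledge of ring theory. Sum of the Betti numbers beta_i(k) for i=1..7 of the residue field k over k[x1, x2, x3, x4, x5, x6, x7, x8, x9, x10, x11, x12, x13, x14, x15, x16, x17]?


Koszul resolution: beta_i(k)=C(n,i), n=17
C(17,1)=17, C(17,2)=136, C(17,3)=680, C(17,4)=2380, C(17,5)=6188, C(17,6)=12376, C(17,7)=19448
Sum=41225


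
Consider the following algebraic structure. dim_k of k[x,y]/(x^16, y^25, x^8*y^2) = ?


k[x,y]/I, I = (x^16, y^25, x^8*y^2)
Rect: 16x25=400. Corner: (16-8)x(25-2)=184.
dim = 400-184 = 216


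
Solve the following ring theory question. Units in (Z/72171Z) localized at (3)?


Local ring = Z/6561Z.
phi(6561) = 3^7*(3-1) = 4374


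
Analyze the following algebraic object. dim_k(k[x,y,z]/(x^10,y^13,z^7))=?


Basis: x^iy^jz^k, i<10,j<13,k<7
10*13*7=910


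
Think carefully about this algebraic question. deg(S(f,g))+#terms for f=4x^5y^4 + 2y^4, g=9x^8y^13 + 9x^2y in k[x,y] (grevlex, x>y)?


LT(f)=4x^5y^4, LT(g)=9x^8y^13
lcm(LM)=x^8y^13
S(f,g) (scaled by 36 to clear denominators) = 9x^3y^9*f - 4*g = 18x^3y^13 - 36x^2y
2 terms, deg 16.
16+2=18


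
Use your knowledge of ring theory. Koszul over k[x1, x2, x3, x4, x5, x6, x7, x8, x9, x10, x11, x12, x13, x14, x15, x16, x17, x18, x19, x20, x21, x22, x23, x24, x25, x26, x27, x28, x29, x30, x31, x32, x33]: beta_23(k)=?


C(n,i)=C(33,23)=92561040


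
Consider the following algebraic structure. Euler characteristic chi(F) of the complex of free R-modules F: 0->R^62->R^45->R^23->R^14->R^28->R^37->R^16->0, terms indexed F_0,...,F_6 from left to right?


chi = sum (-1)^i * rank:
(-1)^0*62=62
(-1)^1*45=-45
(-1)^2*23=23
(-1)^3*14=-14
(-1)^4*28=28
(-1)^5*37=-37
(-1)^6*16=16
chi=33


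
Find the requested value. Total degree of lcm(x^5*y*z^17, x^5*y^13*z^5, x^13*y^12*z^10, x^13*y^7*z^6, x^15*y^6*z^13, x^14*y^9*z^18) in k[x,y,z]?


lcm = componentwise max:
x: max(5,5,13,13,15,14)=15
y: max(1,13,12,7,6,9)=13
z: max(17,5,10,6,13,18)=18
Total=15+13+18=46


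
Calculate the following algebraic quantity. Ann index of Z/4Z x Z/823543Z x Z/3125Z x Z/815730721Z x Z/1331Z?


Exponent = lcm of the cyclic orders; pairwise coprime => product.
2^2*7^7*5^5*13^8*11^3=4*823543*3125*815730721*1331=11176894897424418662500


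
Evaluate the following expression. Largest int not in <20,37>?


gcd(20,37)=1 => F=ab-a-b=20*37-20-37=740-57=683


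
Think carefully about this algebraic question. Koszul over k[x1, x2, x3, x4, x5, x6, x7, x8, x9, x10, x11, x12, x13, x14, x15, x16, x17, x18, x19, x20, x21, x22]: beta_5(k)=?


C(n,i)=C(22,5)=26334


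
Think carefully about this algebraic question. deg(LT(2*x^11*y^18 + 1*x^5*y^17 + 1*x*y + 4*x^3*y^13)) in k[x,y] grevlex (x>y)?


LT: 2*x^11*y^18
deg_x=11, deg_y=18
Total=11+18=29


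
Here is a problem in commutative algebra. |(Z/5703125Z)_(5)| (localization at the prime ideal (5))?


5-primary part: 5703125=5^7*73
Size=5^7=78125


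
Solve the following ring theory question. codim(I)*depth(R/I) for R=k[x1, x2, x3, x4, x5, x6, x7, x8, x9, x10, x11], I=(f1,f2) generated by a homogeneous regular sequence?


codim=2, depth=dim(R/I)=11-2=9
Product=2*9=18


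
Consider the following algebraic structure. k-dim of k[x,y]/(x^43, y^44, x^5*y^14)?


k[x,y]/I, I = (x^43, y^44, x^5*y^14)
Rect: 43x44=1892. Corner: (43-5)x(44-14)=1140.
dim = 1892-1140 = 752


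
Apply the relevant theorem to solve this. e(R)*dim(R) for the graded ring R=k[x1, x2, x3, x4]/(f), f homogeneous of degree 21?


e(R)=deg(f)=21, dim(R)=4-1=3
e*dim=21*3=63


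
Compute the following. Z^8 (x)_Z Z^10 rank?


rank(M(x)N) = rank(M)*rank(N)
8*10 = 80


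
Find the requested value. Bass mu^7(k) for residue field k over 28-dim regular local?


C(n,i)=C(28,7)=1184040


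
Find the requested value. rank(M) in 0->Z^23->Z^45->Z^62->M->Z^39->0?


Alt sum=0:
(-1)^0*23 + (-1)^1*45 + (-1)^2*62 + (-1)^3*? + (-1)^4*39=0
rank(M)=79


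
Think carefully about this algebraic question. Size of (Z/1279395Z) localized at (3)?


3-primary part: 1279395=3^9*65
Size=3^9=19683


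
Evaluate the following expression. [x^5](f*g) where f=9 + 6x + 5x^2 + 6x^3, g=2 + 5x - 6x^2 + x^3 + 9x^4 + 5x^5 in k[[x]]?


[x^5] = sum a_i*b_j, i+j=5
  9*5=45
  6*9=54
  5*1=5
  6*-6=-36
Sum=68


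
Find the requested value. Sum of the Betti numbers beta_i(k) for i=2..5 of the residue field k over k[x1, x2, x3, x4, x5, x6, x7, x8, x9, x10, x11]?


Koszul resolution: beta_i(k)=C(n,i), n=11
C(11,2)=55, C(11,3)=165, C(11,4)=330, C(11,5)=462
Sum=1012


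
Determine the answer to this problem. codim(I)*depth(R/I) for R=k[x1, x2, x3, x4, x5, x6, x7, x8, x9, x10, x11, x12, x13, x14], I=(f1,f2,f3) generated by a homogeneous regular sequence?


codim=3, depth=dim(R/I)=14-3=11
Product=3*11=33


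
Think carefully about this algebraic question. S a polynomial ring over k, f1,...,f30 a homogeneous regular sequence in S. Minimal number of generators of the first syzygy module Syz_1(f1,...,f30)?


Regular sequence => Koszul complex is the minimal free resolution.
Syz_1 minimally generated by Koszul relations f_i*e_j - f_j*e_i (i<j): mu(Syz_1) = beta_2 = C(m,2) = m(m-1)/2
m=30
30*29/2 = 435


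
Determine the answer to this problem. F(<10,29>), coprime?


gcd(10,29)=1 => F=ab-a-b=10*29-10-29=290-39=251


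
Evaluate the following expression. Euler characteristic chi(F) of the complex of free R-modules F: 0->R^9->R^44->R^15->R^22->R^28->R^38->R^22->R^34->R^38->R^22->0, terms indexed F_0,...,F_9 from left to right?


chi = sum (-1)^i * rank:
(-1)^0*9=9
(-1)^1*44=-44
(-1)^2*15=15
(-1)^3*22=-22
(-1)^4*28=28
(-1)^5*38=-38
(-1)^6*22=22
(-1)^7*34=-34
(-1)^8*38=38
(-1)^9*22=-22
chi=-48


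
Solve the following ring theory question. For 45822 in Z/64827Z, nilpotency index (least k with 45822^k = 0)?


45822^k mod 64827:
k=1: 45822
k=2: 38808
k=3: 55566
k=4: 0
First zero at k = 4


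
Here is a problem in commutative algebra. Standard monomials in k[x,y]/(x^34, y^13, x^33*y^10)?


k[x,y]/I, I = (x^34, y^13, x^33*y^10)
Rect: 34x13=442. Corner: (34-33)x(13-10)=3.
dim = 442-3 = 439


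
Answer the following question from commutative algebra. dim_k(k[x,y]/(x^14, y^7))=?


Basis: x^i*y^j, i<14, j<7
14*7=98


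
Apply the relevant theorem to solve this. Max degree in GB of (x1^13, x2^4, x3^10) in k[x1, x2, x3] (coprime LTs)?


Pure powers, coprime LTs => already GB.
Degrees: 13, 4, 10
Max=13


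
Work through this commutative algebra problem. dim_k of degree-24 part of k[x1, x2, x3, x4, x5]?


C(d+n-1,n-1)=C(28,4)=20475


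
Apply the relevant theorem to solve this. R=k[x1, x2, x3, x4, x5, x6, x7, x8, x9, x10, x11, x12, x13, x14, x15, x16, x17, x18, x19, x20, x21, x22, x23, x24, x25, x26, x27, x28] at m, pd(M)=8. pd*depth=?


pd+depth=28
depth=28-8=20
pd*depth=8*20=160


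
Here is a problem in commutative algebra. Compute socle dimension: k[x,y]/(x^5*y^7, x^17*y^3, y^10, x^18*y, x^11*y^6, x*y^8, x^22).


Socle = ann(m) = span of standard monomials u with x*u, y*u in I (staircase corners).
Minimal generators: x^22, x^18*y, x^17*y^3, x^11*y^6, x^5*y^7, x*y^8, y^10
Corners: y^9, x^4y^7, x^10y^6, x^16y^5, x^17y^2, x^21
Socle dim=6


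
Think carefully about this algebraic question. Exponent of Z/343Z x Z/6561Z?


Exponent = lcm of the cyclic orders; pairwise coprime => product.
7^3*3^8=343*6561=2250423


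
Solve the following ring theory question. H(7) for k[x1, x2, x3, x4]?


C(d+n-1,n-1)=C(10,3)=120


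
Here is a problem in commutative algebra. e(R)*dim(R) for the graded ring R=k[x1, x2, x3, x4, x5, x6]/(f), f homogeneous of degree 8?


e(R)=deg(f)=8, dim(R)=6-1=5
e*dim=8*5=40


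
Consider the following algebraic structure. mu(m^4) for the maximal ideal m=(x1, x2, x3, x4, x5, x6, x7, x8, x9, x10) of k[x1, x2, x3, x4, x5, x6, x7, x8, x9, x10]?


Graded Nakayama: mu(m^d) = dim_k (m^d/m^(d+1)) = #degree-4 monomials in 10 vars
C(n+d-1,d)=C(13,4)=715


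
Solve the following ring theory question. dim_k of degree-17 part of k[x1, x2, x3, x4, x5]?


C(d+n-1,n-1)=C(21,4)=5985


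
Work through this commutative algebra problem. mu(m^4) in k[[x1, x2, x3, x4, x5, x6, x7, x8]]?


C(n+d-1,d)=C(11,4)=330


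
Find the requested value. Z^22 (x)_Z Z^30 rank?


rank(M(x)N) = rank(M)*rank(N)
22*30 = 660


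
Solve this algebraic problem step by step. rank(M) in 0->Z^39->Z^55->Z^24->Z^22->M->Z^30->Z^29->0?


Alt sum=0:
(-1)^0*39 + (-1)^1*55 + (-1)^2*24 + (-1)^3*22 + (-1)^4*? + (-1)^5*30 + (-1)^6*29=0
rank(M)=15


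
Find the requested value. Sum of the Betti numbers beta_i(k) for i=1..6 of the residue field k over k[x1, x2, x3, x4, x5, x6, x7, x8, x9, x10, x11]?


Koszul resolution: beta_i(k)=C(n,i), n=11
C(11,1)=11, C(11,2)=55, C(11,3)=165, C(11,4)=330, C(11,5)=462, C(11,6)=462
Sum=1485


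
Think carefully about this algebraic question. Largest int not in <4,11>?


gcd(4,11)=1 => F=ab-a-b=4*11-4-11=44-15=29


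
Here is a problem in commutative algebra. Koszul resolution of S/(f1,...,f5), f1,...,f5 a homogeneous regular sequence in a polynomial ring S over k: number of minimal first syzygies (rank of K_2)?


Regular sequence => Koszul complex is the minimal free resolution.
Syz_1 minimally generated by Koszul relations f_i*e_j - f_j*e_i (i<j): mu(Syz_1) = beta_2 = C(m,2) = m(m-1)/2
m=5
5*4/2 = 10


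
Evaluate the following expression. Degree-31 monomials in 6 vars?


C(d+n-1,n-1)=C(36,5)=376992


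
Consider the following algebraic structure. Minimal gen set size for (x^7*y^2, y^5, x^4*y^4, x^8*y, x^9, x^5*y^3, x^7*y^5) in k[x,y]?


Remove redundant (divisible by others).
x^7*y^5 redundant.
Min: x^9, x^8*y, x^7*y^2, x^5*y^3, x^4*y^4, y^5
Count=6


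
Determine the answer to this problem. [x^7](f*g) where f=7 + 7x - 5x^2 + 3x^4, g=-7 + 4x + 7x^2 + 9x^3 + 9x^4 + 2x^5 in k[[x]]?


[x^7] = sum a_i*b_j, i+j=7
  -5*2=-10
  3*9=27
Sum=17


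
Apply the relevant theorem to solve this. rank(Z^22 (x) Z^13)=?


rank(M(x)N) = rank(M)*rank(N)
22*13 = 286


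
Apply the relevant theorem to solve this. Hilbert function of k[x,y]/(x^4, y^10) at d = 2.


k[x,y], I = (x^4, y^10), d = 2
Need i < 4 and d-i < 10.
Range: 0 <= i <= 2.
H(2) = 3


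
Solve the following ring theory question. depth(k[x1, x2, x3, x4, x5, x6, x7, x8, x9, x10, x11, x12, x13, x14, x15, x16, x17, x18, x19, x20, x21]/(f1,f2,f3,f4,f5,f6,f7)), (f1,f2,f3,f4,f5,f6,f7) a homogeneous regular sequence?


depth(R)=21
depth(R/I)=21-7=14


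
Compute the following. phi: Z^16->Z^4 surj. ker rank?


rank(ker) = 16-4 = 12


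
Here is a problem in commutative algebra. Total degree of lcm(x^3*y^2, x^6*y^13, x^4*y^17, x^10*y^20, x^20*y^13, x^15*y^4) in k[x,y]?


lcm = componentwise max:
x: max(3,6,4,10,20,15)=20
y: max(2,13,17,20,13,4)=20
Total=20+20=40


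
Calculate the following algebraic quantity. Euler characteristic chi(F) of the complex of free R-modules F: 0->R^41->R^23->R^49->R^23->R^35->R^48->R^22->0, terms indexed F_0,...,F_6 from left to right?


chi = sum (-1)^i * rank:
(-1)^0*41=41
(-1)^1*23=-23
(-1)^2*49=49
(-1)^3*23=-23
(-1)^4*35=35
(-1)^5*48=-48
(-1)^6*22=22
chi=53


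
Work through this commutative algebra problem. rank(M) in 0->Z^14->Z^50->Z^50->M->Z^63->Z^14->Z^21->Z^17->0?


Alt sum=0:
(-1)^0*14 + (-1)^1*50 + (-1)^2*50 + (-1)^3*? + (-1)^4*63 + (-1)^5*14 + (-1)^6*21 + (-1)^7*17=0
rank(M)=67


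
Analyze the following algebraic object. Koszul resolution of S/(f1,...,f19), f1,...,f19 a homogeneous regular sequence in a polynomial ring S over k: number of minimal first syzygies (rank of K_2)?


Regular sequence => Koszul complex is the minimal free resolution.
Syz_1 minimally generated by Koszul relations f_i*e_j - f_j*e_i (i<j): mu(Syz_1) = beta_2 = C(m,2) = m(m-1)/2
m=19
19*18/2 = 171


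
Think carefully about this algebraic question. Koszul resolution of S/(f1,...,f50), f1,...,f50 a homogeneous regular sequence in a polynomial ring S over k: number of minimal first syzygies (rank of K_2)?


Regular sequence => Koszul complex is the minimal free resolution.
Syz_1 minimally generated by Koszul relations f_i*e_j - f_j*e_i (i<j): mu(Syz_1) = beta_2 = C(m,2) = m(m-1)/2
m=50
50*49/2 = 1225


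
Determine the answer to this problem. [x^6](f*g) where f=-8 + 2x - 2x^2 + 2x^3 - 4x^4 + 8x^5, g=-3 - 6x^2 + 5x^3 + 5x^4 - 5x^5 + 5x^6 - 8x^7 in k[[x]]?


[x^6] = sum a_i*b_j, i+j=6
  -8*5=-40
  2*-5=-10
  -2*5=-10
  2*5=10
  -4*-6=24
Sum=-26


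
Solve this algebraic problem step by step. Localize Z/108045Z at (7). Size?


7-primary part: 108045=7^4*45
Size=7^4=2401


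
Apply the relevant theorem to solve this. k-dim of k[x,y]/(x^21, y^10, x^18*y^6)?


k[x,y]/I, I = (x^21, y^10, x^18*y^6)
Rect: 21x10=210. Corner: (21-18)x(10-6)=12.
dim = 210-12 = 198


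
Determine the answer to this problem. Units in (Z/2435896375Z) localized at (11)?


Local ring = Z/19487171Z.
phi(19487171) = 11^6*(11-1) = 17715610


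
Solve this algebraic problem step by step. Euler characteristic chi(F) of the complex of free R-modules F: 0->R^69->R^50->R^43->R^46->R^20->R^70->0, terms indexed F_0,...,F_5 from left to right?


chi = sum (-1)^i * rank:
(-1)^0*69=69
(-1)^1*50=-50
(-1)^2*43=43
(-1)^3*46=-46
(-1)^4*20=20
(-1)^5*70=-70
chi=-34


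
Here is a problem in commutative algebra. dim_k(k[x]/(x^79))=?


Basis: 1,x,...,x^78
dim=79


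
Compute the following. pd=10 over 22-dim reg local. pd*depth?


pd+depth=22
depth=22-10=12
pd*depth=10*12=120


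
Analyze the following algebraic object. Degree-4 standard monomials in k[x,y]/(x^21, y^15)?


k[x,y], I = (x^21, y^15), d = 4
Need i < 21 and d-i < 15.
Range: 0 <= i <= 4.
H(4) = 5


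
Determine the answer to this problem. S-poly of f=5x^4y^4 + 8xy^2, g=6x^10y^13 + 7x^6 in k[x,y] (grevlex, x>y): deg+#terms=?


LT(f)=5x^4y^4, LT(g)=6x^10y^13
lcm(LM)=x^10y^13
S(f,g) (scaled by 30 to clear denominators) = 6x^6y^9*f - 5*g = 48x^7y^11 - 35x^6
2 terms, deg 18.
18+2=20


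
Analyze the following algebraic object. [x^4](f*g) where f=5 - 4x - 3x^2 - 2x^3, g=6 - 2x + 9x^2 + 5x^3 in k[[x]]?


[x^4] = sum a_i*b_j, i+j=4
  -4*5=-20
  -3*9=-27
  -2*-2=4
Sum=-43


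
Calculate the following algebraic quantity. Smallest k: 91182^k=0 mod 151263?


91182^k mod 151263:
k=1: 91182
k=2: 137592
k=3: 9261
k=4: 86436
k=5: 0
First zero at k = 5


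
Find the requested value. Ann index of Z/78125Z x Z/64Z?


Exponent = lcm of the cyclic orders; pairwise coprime => product.
5^7*2^6=78125*64=5000000


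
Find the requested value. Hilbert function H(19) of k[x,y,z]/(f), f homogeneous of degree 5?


C(21,2)-C(16,2)=210-120=90


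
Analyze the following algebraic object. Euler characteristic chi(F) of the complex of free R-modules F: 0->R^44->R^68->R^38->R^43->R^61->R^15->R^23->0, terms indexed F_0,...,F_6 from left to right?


chi = sum (-1)^i * rank:
(-1)^0*44=44
(-1)^1*68=-68
(-1)^2*38=38
(-1)^3*43=-43
(-1)^4*61=61
(-1)^5*15=-15
(-1)^6*23=23
chi=40


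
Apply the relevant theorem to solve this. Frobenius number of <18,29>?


gcd(18,29)=1 => F=ab-a-b=18*29-18-29=522-47=475


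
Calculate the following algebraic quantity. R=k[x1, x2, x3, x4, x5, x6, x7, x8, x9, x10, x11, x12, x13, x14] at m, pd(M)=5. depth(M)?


pd+depth=depth(R)=14
depth=14-5=9


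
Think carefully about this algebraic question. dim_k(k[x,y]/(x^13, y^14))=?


Basis: x^i*y^j, i<13, j<14
13*14=182


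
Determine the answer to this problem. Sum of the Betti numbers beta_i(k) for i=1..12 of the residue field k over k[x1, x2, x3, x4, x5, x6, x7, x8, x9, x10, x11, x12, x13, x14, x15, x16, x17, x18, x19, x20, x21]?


Koszul resolution: beta_i(k)=C(n,i), n=21
C(21,1)=21, C(21,2)=210, C(21,3)=1330, C(21,4)=5985, C(21,5)=20349, C(21,6)=54264, C(21,7)=116280, C(21,8)=203490, C(21,9)=293930, C(21,10)=352716, C(21,11)=352716, C(21,12)=293930
Sum=1695221


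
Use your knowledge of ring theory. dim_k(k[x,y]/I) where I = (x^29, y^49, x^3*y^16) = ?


k[x,y]/I, I = (x^29, y^49, x^3*y^16)
Rect: 29x49=1421. Corner: (29-3)x(49-16)=858.
dim = 1421-858 = 563


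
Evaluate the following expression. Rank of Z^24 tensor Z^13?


rank(M(x)N) = rank(M)*rank(N)
24*13 = 312


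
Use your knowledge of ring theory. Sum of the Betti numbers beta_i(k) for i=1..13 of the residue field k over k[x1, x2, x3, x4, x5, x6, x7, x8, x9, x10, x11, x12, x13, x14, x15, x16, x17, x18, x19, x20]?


Koszul resolution: beta_i(k)=C(n,i), n=20
C(20,1)=20, C(20,2)=190, C(20,3)=1140, C(20,4)=4845, C(20,5)=15504, C(20,6)=38760, C(20,7)=77520, C(20,8)=125970, C(20,9)=167960, C(20,10)=184756, C(20,11)=167960, C(20,12)=125970, C(20,13)=77520
Sum=988115


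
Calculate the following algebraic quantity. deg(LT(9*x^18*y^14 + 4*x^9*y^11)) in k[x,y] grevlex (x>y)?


LT: 9*x^18*y^14
deg_x=18, deg_y=14
Total=18+14=32


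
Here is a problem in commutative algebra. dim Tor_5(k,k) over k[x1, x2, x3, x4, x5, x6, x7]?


Koszul: C(n,i)=C(7,5)=21


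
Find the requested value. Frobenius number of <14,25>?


gcd(14,25)=1 => F=ab-a-b=14*25-14-25=350-39=311


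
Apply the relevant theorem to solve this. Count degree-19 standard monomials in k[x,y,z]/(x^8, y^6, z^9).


Need i<8, j<6, k<9 with i+j+k=19.
For each i, j ranges over max(0,19-i-8)..min(5,19-i):
  i=0: j in [11,5] -> 0
  i=1: j in [10,5] -> 0
  i=2: j in [9,5] -> 0
  i=3: j in [8,5] -> 0
  i=4: j in [7,5] -> 0
  i=5: j in [6,5] -> 0
  i=6: j in [5,5] -> 1
  i=7: j in [4,5] -> 2
H(19) = 0+0+0+0+0+0+1+2 = 3


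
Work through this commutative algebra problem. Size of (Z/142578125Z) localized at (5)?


5-primary part: 142578125=5^9*73
Size=5^9=1953125


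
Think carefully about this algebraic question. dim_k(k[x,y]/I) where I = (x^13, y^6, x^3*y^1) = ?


k[x,y]/I, I = (x^13, y^6, x^3*y^1)
Rect: 13x6=78. Corner: (13-3)x(6-1)=50.
dim = 78-50 = 28


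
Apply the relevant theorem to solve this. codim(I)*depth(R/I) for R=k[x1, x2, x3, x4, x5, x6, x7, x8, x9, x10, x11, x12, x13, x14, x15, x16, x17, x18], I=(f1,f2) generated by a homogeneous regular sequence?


codim=2, depth=dim(R/I)=18-2=16
Product=2*16=32


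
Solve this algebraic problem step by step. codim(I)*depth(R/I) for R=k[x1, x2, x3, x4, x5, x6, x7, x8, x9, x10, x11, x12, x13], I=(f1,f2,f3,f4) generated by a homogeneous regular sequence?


codim=4, depth=dim(R/I)=13-4=9
Product=4*9=36


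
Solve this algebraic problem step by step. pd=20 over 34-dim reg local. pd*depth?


pd+depth=34
depth=34-20=14
pd*depth=20*14=280


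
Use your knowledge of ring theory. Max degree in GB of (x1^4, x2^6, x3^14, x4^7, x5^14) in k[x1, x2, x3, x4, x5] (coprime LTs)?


Pure powers, coprime LTs => already GB.
Degrees: 4, 6, 14, 7, 14
Max=14


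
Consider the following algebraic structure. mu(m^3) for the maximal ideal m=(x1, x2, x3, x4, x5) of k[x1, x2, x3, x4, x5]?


Graded Nakayama: mu(m^d) = dim_k (m^d/m^(d+1)) = #degree-3 monomials in 5 vars
C(n+d-1,d)=C(7,3)=35


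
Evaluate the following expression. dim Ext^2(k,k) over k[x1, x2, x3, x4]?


C(n,i)=C(4,2)=6


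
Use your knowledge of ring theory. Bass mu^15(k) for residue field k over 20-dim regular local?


C(n,i)=C(20,15)=15504


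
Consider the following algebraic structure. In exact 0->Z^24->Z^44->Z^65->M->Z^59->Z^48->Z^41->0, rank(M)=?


Alt sum=0:
(-1)^0*24 + (-1)^1*44 + (-1)^2*65 + (-1)^3*? + (-1)^4*59 + (-1)^5*48 + (-1)^6*41=0
rank(M)=97


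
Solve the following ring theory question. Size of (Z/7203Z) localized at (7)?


7-primary part: 7203=7^4*3
Size=7^4=2401


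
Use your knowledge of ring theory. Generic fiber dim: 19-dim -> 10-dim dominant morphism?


dim(fiber)=dim(X)-dim(Y)=19-10=9


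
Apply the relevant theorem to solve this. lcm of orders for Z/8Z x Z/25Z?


Exponent = lcm of the cyclic orders; pairwise coprime => product.
2^3*5^2=8*25=200


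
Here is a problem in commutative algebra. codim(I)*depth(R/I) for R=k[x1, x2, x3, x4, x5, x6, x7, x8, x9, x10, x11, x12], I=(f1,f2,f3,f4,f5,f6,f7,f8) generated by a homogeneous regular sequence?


codim=8, depth=dim(R/I)=12-8=4
Product=8*4=32


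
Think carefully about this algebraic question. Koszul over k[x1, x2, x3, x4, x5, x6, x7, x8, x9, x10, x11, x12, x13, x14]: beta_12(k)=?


C(n,i)=C(14,12)=91


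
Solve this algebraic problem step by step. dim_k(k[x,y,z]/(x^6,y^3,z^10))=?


Basis: x^iy^jz^k, i<6,j<3,k<10
6*3*10=180


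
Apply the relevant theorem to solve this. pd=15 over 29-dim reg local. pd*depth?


pd+depth=29
depth=29-15=14
pd*depth=15*14=210


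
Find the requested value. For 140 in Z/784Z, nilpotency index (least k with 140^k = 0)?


140^k mod 784:
k=1: 140
k=2: 0
First zero at k = 2


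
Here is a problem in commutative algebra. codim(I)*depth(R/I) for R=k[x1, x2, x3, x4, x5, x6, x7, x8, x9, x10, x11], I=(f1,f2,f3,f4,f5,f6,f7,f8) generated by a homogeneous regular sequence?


codim=8, depth=dim(R/I)=11-8=3
Product=8*3=24


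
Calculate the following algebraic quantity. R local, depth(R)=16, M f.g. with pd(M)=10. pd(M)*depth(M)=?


pd+depth=16
depth=16-10=6
pd*depth=10*6=60


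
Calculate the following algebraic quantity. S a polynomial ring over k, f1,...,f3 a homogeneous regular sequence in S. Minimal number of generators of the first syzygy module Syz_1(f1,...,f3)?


Regular sequence => Koszul complex is the minimal free resolution.
Syz_1 minimally generated by Koszul relations f_i*e_j - f_j*e_i (i<j): mu(Syz_1) = beta_2 = C(m,2) = m(m-1)/2
m=3
3*2/2 = 3


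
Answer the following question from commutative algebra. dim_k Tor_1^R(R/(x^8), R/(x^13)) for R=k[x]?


Tor_1(R/I,R/J)=(I cap J)/IJ=(x^13)/(x^21)
dim=21-13=min(8,13)=8


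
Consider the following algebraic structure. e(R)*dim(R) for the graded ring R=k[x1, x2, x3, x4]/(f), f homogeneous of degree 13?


e(R)=deg(f)=13, dim(R)=4-1=3
e*dim=13*3=39


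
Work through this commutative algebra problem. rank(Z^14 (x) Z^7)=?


rank(M(x)N) = rank(M)*rank(N)
14*7 = 98


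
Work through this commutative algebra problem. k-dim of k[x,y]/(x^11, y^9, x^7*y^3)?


k[x,y]/I, I = (x^11, y^9, x^7*y^3)
Rect: 11x9=99. Corner: (11-7)x(9-3)=24.
dim = 99-24 = 75


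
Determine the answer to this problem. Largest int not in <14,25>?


gcd(14,25)=1 => F=ab-a-b=14*25-14-25=350-39=311


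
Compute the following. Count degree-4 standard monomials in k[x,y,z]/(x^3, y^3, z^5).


Need i<3, j<3, k<5 with i+j+k=4.
For each i, j ranges over max(0,4-i-4)..min(2,4-i):
  i=0: j in [0,2] -> 3
  i=1: j in [0,2] -> 3
  i=2: j in [0,2] -> 3
H(4) = 3+3+3 = 9


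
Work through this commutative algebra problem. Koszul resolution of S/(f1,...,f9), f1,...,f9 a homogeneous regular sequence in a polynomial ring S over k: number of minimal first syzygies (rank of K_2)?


Regular sequence => Koszul complex is the minimal free resolution.
Syz_1 minimally generated by Koszul relations f_i*e_j - f_j*e_i (i<j): mu(Syz_1) = beta_2 = C(m,2) = m(m-1)/2
m=9
9*8/2 = 36


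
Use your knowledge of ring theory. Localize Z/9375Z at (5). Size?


5-primary part: 9375=5^5*3
Size=5^5=3125


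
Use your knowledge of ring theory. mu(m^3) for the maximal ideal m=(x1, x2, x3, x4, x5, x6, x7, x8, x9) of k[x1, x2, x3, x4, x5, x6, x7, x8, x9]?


Graded Nakayama: mu(m^d) = dim_k (m^d/m^(d+1)) = #degree-3 monomials in 9 vars
C(n+d-1,d)=C(11,3)=165


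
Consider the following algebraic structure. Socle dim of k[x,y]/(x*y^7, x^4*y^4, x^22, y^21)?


Socle = ann(m) = span of standard monomials u with x*u, y*u in I (staircase corners).
Minimal generators: x^22, x^4*y^4, x*y^7, y^21
Corners: y^20, x^3y^6, x^21y^3
Socle dim=3


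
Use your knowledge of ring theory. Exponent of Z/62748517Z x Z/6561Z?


Exponent = lcm of the cyclic orders; pairwise coprime => product.
13^7*3^8=62748517*6561=411693020037


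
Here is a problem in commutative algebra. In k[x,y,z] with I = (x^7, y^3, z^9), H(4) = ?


Need i<7, j<3, k<9 with i+j+k=4.
For each i, j ranges over max(0,4-i-8)..min(2,4-i):
  i=0: j in [0,2] -> 3
  i=1: j in [0,2] -> 3
  i=2: j in [0,2] -> 3
  i=3: j in [0,1] -> 2
  i=4: j in [0,0] -> 1
H(4) = 3+3+3+2+1 = 12


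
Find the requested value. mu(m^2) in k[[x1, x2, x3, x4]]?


C(n+d-1,d)=C(5,2)=10


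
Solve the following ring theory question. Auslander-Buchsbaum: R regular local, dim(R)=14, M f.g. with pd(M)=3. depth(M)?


pd+depth=depth(R)=14
depth=14-3=11


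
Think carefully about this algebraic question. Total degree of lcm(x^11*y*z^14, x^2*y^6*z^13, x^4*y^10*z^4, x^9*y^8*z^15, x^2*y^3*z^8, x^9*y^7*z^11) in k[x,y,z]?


lcm = componentwise max:
x: max(11,2,4,9,2,9)=11
y: max(1,6,10,8,3,7)=10
z: max(14,13,4,15,8,11)=15
Total=11+10+15=36


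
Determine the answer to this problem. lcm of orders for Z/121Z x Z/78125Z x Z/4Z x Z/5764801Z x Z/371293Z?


Exponent = lcm of the cyclic orders; pairwise coprime => product.
11^2*5^7*2^2*7^8*13^5=121*78125*4*5764801*371293=80935019119016562500


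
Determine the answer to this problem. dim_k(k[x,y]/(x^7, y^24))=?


Basis: x^i*y^j, i<7, j<24
7*24=168


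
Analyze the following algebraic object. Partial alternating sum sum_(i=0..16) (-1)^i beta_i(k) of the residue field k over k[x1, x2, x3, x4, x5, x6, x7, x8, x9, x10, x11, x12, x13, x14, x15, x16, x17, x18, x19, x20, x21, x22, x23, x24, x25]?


Koszul resolution: beta_i(k)=C(n,i), n=25
sum_(i=0..p) (-1)^i C(n,i) = (-1)^p C(n-1,p)
(-1)^16*C(24,16) = (-1)^16*735471 = 735471


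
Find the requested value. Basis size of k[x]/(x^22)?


Basis: 1,x,...,x^21
dim=22


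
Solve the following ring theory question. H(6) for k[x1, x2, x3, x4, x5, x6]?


C(d+n-1,n-1)=C(11,5)=462


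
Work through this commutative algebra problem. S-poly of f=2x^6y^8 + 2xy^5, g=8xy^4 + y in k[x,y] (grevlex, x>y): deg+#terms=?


LT(f)=2x^6y^8, LT(g)=8xy^4
lcm(LM)=x^6y^8
S(f,g) (scaled by 16 to clear denominators) = 8*f - 2x^5y^4*g = -2x^5y^5 + 16xy^5
2 terms, deg 10.
10+2=12


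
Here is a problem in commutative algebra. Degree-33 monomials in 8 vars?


C(d+n-1,n-1)=C(40,7)=18643560


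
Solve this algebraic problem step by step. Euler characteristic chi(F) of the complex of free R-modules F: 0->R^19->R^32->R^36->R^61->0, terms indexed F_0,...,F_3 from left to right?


chi = sum (-1)^i * rank:
(-1)^0*19=19
(-1)^1*32=-32
(-1)^2*36=36
(-1)^3*61=-61
chi=-38


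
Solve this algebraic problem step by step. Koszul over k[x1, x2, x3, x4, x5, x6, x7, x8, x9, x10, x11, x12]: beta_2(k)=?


C(n,i)=C(12,2)=66


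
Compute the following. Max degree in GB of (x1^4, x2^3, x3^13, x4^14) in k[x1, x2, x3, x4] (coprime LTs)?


Pure powers, coprime LTs => already GB.
Degrees: 4, 3, 13, 14
Max=14


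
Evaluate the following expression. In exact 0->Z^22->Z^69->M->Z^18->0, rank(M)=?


Alt sum=0:
(-1)^0*22 + (-1)^1*69 + (-1)^2*? + (-1)^3*18=0
rank(M)=65


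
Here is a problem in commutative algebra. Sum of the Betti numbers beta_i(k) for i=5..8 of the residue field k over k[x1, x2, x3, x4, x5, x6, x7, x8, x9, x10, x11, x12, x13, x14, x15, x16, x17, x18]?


Koszul resolution: beta_i(k)=C(n,i), n=18
C(18,5)=8568, C(18,6)=18564, C(18,7)=31824, C(18,8)=43758
Sum=102714


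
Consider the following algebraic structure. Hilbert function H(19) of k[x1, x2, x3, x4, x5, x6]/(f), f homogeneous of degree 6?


C(24,5)-C(18,5)=42504-8568=33936


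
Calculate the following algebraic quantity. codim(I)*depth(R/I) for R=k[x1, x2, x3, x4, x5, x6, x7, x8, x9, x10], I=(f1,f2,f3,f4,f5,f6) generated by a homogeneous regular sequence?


codim=6, depth=dim(R/I)=10-6=4
Product=6*4=24


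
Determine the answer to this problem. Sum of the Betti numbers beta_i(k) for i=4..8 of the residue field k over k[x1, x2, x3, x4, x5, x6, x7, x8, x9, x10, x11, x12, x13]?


Koszul resolution: beta_i(k)=C(n,i), n=13
C(13,4)=715, C(13,5)=1287, C(13,6)=1716, C(13,7)=1716, C(13,8)=1287
Sum=6721


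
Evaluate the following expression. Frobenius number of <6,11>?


gcd(6,11)=1 => F=ab-a-b=6*11-6-11=66-17=49


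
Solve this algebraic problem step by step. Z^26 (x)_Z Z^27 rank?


rank(M(x)N) = rank(M)*rank(N)
26*27 = 702


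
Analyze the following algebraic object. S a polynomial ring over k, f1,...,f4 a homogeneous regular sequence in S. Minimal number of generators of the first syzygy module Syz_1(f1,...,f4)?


Regular sequence => Koszul complex is the minimal free resolution.
Syz_1 minimally generated by Koszul relations f_i*e_j - f_j*e_i (i<j): mu(Syz_1) = beta_2 = C(m,2) = m(m-1)/2
m=4
4*3/2 = 6


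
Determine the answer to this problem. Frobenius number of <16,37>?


gcd(16,37)=1 => F=ab-a-b=16*37-16-37=592-53=539


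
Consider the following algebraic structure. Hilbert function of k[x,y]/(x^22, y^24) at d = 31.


k[x,y], I = (x^22, y^24), d = 31
Need i < 22 and d-i < 24.
Range: 8 <= i <= 21.
H(31) = 14


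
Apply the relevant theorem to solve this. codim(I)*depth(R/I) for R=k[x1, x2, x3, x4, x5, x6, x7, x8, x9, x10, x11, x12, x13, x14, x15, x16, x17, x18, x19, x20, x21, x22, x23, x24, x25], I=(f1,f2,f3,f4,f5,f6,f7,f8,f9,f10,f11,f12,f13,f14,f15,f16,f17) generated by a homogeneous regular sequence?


codim=17, depth=dim(R/I)=25-17=8
Product=17*8=136


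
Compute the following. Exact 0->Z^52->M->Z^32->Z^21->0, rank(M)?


Alt sum=0:
(-1)^0*52 + (-1)^1*? + (-1)^2*32 + (-1)^3*21=0
rank(M)=63


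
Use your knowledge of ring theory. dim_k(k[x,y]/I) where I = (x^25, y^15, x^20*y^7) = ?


k[x,y]/I, I = (x^25, y^15, x^20*y^7)
Rect: 25x15=375. Corner: (25-20)x(15-7)=40.
dim = 375-40 = 335


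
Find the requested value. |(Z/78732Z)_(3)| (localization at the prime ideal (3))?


3-primary part: 78732=3^9*4
Size=3^9=19683


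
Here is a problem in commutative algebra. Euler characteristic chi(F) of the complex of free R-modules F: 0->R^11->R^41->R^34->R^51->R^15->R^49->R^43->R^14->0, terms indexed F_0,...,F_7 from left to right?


chi = sum (-1)^i * rank:
(-1)^0*11=11
(-1)^1*41=-41
(-1)^2*34=34
(-1)^3*51=-51
(-1)^4*15=15
(-1)^5*49=-49
(-1)^6*43=43
(-1)^7*14=-14
chi=-52


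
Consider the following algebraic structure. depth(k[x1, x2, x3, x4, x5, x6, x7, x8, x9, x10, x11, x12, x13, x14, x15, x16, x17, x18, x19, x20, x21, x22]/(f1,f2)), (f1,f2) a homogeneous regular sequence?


depth(R)=22
depth(R/I)=22-2=20


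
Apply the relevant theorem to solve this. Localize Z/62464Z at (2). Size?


2-primary part: 62464=2^10*61
Size=2^10=1024


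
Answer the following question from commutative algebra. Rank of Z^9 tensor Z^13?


rank(M(x)N) = rank(M)*rank(N)
9*13 = 117


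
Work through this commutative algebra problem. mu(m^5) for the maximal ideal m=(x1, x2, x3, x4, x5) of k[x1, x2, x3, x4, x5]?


Graded Nakayama: mu(m^d) = dim_k (m^d/m^(d+1)) = #degree-5 monomials in 5 vars
C(n+d-1,d)=C(9,5)=126


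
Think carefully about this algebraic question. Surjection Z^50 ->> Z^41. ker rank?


rank(ker) = 50-41 = 9


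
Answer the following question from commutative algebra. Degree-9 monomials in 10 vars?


C(d+n-1,n-1)=C(18,9)=48620


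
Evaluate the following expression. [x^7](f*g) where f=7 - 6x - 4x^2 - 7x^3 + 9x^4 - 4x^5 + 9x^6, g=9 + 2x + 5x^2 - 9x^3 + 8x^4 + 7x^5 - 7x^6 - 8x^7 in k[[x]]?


[x^7] = sum a_i*b_j, i+j=7
  7*-8=-56
  -6*-7=42
  -4*7=-28
  -7*8=-56
  9*-9=-81
  -4*5=-20
  9*2=18
Sum=-181


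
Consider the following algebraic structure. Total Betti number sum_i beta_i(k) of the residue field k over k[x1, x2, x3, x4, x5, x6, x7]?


Koszul resolution: beta_i(k)=C(n,i), n=7
sum_i C(7,i) = 2^7 = 128


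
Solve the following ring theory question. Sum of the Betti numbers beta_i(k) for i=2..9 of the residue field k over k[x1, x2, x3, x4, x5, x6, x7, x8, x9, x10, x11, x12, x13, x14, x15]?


Koszul resolution: beta_i(k)=C(n,i), n=15
C(15,2)=105, C(15,3)=455, C(15,4)=1365, C(15,5)=3003, C(15,6)=5005, C(15,7)=6435, C(15,8)=6435, C(15,9)=5005
Sum=27808
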